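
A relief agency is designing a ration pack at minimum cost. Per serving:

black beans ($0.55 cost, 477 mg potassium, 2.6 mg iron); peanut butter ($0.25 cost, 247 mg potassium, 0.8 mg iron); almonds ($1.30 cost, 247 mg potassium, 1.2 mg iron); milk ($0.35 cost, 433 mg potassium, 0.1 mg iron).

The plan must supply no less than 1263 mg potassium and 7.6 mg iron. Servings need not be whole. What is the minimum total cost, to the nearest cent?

$1.61

Check every corner: each single food scaled to meet both minima, and each pair solved so both constraints bind.
black beans only: max(1263/477, 7.6/2.6) = 2.923 servings → $1.61.
peanut butter only: max(1263/247, 7.6/0.8) = 9.5 servings → $2.38.
almonds only: max(1263/247, 7.6/1.2) = 6.333 servings → $8.23.
milk only: max(1263/433, 7.6/0.1) = 76 servings → $26.60.
black beans + peanut butter with both targets exact would need a negative amount; discard.
black beans + almonds: intersection lies outside the first quadrant.
black beans + milk: intersection lies outside the first quadrant.
peanut butter + almonds: the both-tight solution has a negative serving — not a feasible corner.
peanut butter + milk: the both-tight solution has a negative serving — not a feasible corner.
almonds + milk: intersection lies outside the first quadrant.
Cheapest feasible corner: $1.61.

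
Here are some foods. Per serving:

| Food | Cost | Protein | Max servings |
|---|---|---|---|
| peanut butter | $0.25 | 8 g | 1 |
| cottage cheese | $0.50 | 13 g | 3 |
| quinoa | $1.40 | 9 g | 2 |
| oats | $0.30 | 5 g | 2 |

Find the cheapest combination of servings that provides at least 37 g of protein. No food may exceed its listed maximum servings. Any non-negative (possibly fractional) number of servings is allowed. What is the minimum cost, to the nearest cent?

$1.37

Cost per g of protein: peanut butter $0.0312, cottage cheese $0.0385, oats $0.0600, quinoa $0.1556.
Take 1 serving of peanut butter: +8.0 g protein for $0.25 (total $0.25, still need 29.0 g).
Take 2.231 servings of cottage cheese: +29.0 g protein for $1.12 (total $1.37, still need 0.0 g).
Greedy by cheapest-per-g is optimal for a single linear constraint, so the minimum cost is $1.37.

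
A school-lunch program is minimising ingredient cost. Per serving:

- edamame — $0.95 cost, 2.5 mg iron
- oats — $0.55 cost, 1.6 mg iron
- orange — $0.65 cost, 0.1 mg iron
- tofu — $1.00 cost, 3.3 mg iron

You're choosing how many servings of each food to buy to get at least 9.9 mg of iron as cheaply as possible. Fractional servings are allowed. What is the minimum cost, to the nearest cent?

$3.00

Cost per mg of iron: tofu $0.3030, oats $0.3438, edamame $0.3800, orange $6.5000.
With no serving limits, use only tofu: 9.9 mg / 3.3 mg = 3 servings × $1.00 = $3.00.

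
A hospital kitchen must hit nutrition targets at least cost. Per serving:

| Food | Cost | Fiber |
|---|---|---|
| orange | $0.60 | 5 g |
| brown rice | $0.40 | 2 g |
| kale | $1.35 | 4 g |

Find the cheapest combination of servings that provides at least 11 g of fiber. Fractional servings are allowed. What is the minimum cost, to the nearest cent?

$1.32

Cost per g of fiber: orange $0.1200, brown rice $0.2000, kale $0.3375.
With no serving limits, use only orange: 11 g / 5 g = 2.2 servings × $0.60 = $1.32.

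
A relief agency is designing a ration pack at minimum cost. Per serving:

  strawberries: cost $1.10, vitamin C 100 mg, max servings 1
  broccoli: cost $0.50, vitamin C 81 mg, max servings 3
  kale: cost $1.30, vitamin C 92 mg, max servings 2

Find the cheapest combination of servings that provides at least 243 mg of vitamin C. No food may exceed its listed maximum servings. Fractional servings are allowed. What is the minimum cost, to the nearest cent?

Cost per mg of vitamin C: broccoli $0.0062, strawberries $0.0110, kale $0.0141.
Take 3 servings of broccoli: +243.0 mg vitamin C for $1.50 (total $1.50, still need 0.0 mg).
Greedy by cheapest-per-mg is optimal for a single linear constraint, so the minimum cost is $1.50.

$1.50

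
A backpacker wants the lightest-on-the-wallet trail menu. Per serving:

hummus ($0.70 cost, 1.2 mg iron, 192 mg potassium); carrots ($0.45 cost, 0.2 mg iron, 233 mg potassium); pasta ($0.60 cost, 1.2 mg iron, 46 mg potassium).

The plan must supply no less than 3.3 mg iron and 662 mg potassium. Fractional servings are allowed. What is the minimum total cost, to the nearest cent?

$2.15

Compare the cost at each extreme point of the feasible region.
hummus only: max(3.3/1.2, 662/192) = 3.448 servings → $2.41.
carrots only: max(3.3/0.2, 662/233) = 16.5 servings → $7.42.
pasta only: max(3.3/1.2, 662/46) = 14.39 servings → $8.63.
hummus + carrots with both tight: 2.639 servings and 0.6667 servings → $2.15.
hummus + pasta: intersection lies outside the first quadrant.
carrots + pasta with both tight: 2.376 servings and 2.354 servings → $2.48.
The minimum over all feasible corners is $2.15.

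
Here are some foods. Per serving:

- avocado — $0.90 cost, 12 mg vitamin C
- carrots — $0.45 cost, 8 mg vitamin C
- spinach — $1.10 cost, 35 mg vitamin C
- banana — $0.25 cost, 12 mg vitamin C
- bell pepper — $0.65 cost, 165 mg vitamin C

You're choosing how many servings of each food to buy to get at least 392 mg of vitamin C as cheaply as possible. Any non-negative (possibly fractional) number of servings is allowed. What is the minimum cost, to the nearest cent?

Cost per mg of vitamin C: bell pepper $0.0039, banana $0.0208, spinach $0.0314, carrots $0.0563, avocado $0.0750.
With no serving limits, use only bell pepper: 392 mg / 165 mg = 2.376 servings × $0.65 = $1.54.

$1.54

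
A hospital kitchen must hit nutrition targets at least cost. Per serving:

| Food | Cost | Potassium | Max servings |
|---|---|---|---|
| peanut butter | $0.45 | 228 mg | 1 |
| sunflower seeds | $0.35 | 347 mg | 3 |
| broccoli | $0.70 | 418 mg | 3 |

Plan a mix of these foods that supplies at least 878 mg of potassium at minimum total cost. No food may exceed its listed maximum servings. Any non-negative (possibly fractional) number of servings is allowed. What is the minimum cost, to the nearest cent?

Cost per mg of potassium: sunflower seeds $0.0010, broccoli $0.0017, peanut butter $0.0020.
Take 2.53 servings of sunflower seeds: +878.0 mg potassium for $0.89 (total $0.89, still need 0.0 mg).
Filling from the cheapest source first is optimal under one linear minimum: $0.89.

$0.89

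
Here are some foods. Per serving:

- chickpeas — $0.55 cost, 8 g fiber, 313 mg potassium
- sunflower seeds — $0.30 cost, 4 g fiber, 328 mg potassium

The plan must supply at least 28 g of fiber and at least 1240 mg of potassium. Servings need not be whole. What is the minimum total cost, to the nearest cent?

A basic optimal solution has at most two foods positive. Try each food alone and each pair with both targets met exactly.
chickpeas only: max(28/8, 1240/313) = 3.962 servings → $2.18.
sunflower seeds only: max(28/4, 1240/328) = 7 servings → $2.10.
chickpeas + sunflower seeds with both tight: 3.079 servings and 0.8426 servings → $1.95.
The minimum over all feasible corners is $1.95.

$1.95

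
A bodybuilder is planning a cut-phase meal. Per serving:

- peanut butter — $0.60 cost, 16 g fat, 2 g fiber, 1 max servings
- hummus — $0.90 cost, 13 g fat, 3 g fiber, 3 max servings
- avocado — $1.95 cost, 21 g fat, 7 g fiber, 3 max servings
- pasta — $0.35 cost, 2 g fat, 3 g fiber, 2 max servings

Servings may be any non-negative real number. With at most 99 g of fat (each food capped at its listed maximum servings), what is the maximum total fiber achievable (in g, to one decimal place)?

Fiber per g fat: pasta 1.5, avocado 0.3333, hummus 0.2308, peanut butter 0.125.
Take 2 servings of pasta: uses 4 g fat, +6.0 g fiber (running total 6.0 g).
Take 3 servings of avocado: uses 63 g fat, +21.0 g fiber (running total 27.0 g).
Take 2.462 servings of hummus: uses 32 g fat, +7.4 g fiber (running total 34.4 g).
Greedy by best ratio exhausts the fat allowance optimally: 34.4 g.

34.4 g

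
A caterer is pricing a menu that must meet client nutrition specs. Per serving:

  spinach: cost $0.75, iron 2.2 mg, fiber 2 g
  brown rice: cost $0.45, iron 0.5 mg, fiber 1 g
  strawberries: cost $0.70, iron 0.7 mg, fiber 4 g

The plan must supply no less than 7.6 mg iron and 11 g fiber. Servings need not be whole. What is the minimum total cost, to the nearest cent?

For a min-cost LP with two ≥-constraints, a basic feasible solution has at most two positive variables.
spinach only: max(7.6/2.2, 11/2) = 5.5 servings → $4.12.
brown rice only: max(7.6/0.5, 11/1) = 15.2 servings → $6.84.
strawberries only: max(7.6/0.7, 11/4) = 10.86 servings → $7.60.
spinach + brown rice with both tight: 1.75 servings and 7.5 servings → $4.69.
spinach + strawberries with both tight: 3.068 servings and 1.216 servings → $3.15.
brown rice + strawberries: intersection lies outside the first quadrant.
Cheapest feasible corner: $3.15.

$3.15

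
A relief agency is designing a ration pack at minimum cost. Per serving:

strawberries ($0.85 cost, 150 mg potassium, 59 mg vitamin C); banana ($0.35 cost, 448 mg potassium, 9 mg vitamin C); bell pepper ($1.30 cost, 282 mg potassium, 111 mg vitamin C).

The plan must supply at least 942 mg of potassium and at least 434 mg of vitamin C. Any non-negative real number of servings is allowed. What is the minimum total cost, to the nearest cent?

Compare the cost at each extreme point of the feasible region.
strawberries only: max(942/150, 434/59) = 7.356 servings → $6.25.
banana only: max(942/448, 434/9) = 48.22 servings → $16.88.
bell pepper only: max(942/282, 434/111) = 3.91 servings → $5.08.
strawberries + banana with both targets exact would need a negative amount; discard.
strawberries + bell pepper: intersection lies outside the first quadrant.
banana + bell pepper: the both-tight solution has a negative serving — not a feasible corner.
The minimum over all feasible corners is $5.08.

$5.08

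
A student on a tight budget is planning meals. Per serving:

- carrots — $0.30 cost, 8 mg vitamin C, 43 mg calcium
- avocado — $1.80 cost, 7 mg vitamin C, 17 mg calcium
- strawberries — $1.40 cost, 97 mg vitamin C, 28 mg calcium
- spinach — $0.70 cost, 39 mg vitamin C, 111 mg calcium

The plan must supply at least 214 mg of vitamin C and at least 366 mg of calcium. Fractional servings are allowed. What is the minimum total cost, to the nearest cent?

An LP optimum is at a vertex; with two nutrient constraints at most two foods are used. Check each candidate.
carrots only: max(214/8, 366/43) = 26.75 servings → $8.03.
avocado only: max(214/7, 366/17) = 30.57 servings → $55.03.
strawberries only: max(214/97, 366/28) = 13.07 servings → $18.30.
spinach only: max(214/39, 366/111) = 5.487 servings → $3.84.
carrots + avocado: the both-tight solution has a negative serving — not a feasible corner.
carrots + strawberries with both tight: 7.477 servings and 1.59 servings → $4.47.
carrots + spinach with both targets exact would need a negative amount; discard.
avocado + strawberries with both tight: 20.31 servings and 0.7405 servings → $37.59.
avocado + spinach with both targets exact would need a negative amount; discard.
strawberries + spinach with both tight: 0.9798 servings and 3.05 servings → $3.51.
The minimum over all feasible corners is $3.51.

$3.51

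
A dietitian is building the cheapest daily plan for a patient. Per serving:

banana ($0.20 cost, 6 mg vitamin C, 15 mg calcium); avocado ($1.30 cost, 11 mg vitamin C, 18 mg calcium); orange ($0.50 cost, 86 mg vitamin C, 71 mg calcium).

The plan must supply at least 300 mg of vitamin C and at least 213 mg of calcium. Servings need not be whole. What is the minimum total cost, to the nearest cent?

banana only: max(300/6, 213/15) = 50 servings → $10.00.
avocado only: max(300/11, 213/18) = 27.27 servings → $35.45.
orange only: max(300/86, 213/71) = 3.488 servings → $1.74.
banana + avocado: the both-tight solution has a negative serving — not a feasible corner.
banana + orange with both targets exact would need a negative amount; discard.
avocado + orange with both targets exact would need a negative amount; discard.
Cheapest feasible corner: $1.74.

$1.74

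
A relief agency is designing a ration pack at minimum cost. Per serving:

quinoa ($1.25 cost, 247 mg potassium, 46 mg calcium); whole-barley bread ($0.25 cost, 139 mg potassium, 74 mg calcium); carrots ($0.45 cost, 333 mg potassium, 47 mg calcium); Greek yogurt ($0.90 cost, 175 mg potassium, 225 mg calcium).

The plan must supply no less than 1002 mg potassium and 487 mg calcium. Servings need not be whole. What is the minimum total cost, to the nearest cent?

$1.75

quinoa only: max(1002/247, 487/46) = 10.59 servings → $13.23.
whole-barley bread only: max(1002/139, 487/74) = 7.209 servings → $1.80.
carrots only: max(1002/333, 487/47) = 10.36 servings → $4.66.
Greek yogurt only: max(1002/175, 487/225) = 5.726 servings → $5.15.
quinoa + whole-barley bread with both tight: 0.5432 servings and 6.243 servings → $2.24.
quinoa + carrots: the both-tight solution has a negative serving — not a feasible corner.
quinoa + Greek yogurt with both tight: 2.951 servings and 1.561 servings → $5.09.
whole-barley bread + carrots with both tight: 6.355 servings and 0.3565 servings → $1.75.
whole-barley bread + Greek yogurt with both targets exact would need a negative amount; discard.
carrots + Greek yogurt with both tight: 2.102 servings and 1.725 servings → $2.50.
Cheapest feasible corner: $1.75.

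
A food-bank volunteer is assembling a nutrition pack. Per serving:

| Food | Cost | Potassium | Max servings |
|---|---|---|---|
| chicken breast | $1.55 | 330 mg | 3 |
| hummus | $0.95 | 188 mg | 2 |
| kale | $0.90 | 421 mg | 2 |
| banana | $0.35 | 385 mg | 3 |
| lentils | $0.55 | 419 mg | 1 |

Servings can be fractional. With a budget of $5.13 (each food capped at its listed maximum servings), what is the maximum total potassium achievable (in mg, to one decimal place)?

Potassium per dollar: banana 1100, lentils 761.8, kale 467.8, chicken breast 212.9, hummus 197.9.
Take 3 servings of banana: spends $1.05, +1155.0 mg potassium (running total 1155.0 mg).
Take 1 serving of lentils: spends $0.55, +419.0 mg potassium (running total 1574.0 mg).
Take 2 servings of kale: spends $1.80, +842.0 mg potassium (running total 2416.0 mg).
Take 1.116 servings of chicken breast: spends $1.73, +368.3 mg potassium (running total 2784.3 mg).
Greedy by best ratio exhausts the cost allowance optimally: 2784.3 mg.

2784.3 mg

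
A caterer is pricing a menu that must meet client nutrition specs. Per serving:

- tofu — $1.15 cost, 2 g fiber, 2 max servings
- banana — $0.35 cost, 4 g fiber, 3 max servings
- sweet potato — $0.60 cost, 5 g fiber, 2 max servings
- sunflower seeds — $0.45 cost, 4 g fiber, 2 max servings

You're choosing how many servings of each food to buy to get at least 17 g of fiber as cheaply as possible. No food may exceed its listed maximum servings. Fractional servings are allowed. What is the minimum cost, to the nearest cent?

$1.61

Cost per g of fiber: banana $0.0875, sunflower seeds $0.1125, sweet potato $0.1200, tofu $0.5750.
Take 3 servings of banana: +12.0 g fiber for $1.05 (total $1.05, still need 5.0 g).
Take 1.25 servings of sunflower seeds: +5.0 g fiber for $0.56 (total $1.61, still need 0.0 g).
Greedy by cheapest-per-g is optimal for a single linear constraint, so the minimum cost is $1.61.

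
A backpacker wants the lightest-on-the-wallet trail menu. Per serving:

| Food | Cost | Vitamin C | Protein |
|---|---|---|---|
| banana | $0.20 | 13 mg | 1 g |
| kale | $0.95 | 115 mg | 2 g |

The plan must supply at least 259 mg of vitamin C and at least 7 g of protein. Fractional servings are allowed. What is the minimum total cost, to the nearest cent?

Check every corner: each single food scaled to meet both minima, and each pair solved so both constraints bind.
banana only: max(259/13, 7/1) = 19.92 servings → $3.98.
kale only: max(259/115, 7/2) = 3.5 servings → $3.33.
banana + kale with both tight: 3.225 servings and 1.888 servings → $2.44.
The minimum over all feasible corners is $2.44.

$2.44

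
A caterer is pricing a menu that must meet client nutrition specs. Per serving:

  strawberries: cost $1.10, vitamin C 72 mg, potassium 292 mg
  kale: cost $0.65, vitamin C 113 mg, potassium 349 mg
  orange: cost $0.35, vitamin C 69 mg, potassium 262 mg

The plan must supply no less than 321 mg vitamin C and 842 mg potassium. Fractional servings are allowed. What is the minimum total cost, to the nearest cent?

$1.63

This is a tiny linear program; its minimum lies at a vertex of the feasible set. List the vertices and price them.
strawberries only: max(321/72, 842/292) = 4.458 servings → $4.90.
kale only: max(321/113, 842/349) = 2.841 servings → $1.85.
orange only: max(321/69, 842/262) = 4.652 servings → $1.63.
strawberries + kale: the both-tight solution has a negative serving — not a feasible corner.
strawberries + orange with both targets exact would need a negative amount; discard.
kale + orange with both targets exact would need a negative amount; discard.
So the least-cost plan costs $1.63.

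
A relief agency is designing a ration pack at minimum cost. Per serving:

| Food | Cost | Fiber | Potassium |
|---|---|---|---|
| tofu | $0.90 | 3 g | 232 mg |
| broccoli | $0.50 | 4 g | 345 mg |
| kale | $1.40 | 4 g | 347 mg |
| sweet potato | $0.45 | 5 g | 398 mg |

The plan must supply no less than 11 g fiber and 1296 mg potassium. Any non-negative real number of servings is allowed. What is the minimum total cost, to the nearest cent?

$1.47

Minimising a linear cost over {fiber ≥ 11, potassium ≥ 1296, servings ≥ 0} — the optimum is at a vertex, using one or two foods.
tofu only: max(11/3, 1296/232) = 5.586 servings → $5.03.
broccoli only: max(11/4, 1296/345) = 3.757 servings → $1.88.
kale only: max(11/4, 1296/347) = 3.735 servings → $5.23.
sweet potato only: max(11/5, 1296/398) = 3.256 servings → $1.47.
tofu + broccoli with both targets exact would need a negative amount; discard.
tofu + kale: intersection lies outside the first quadrant.
tofu + sweet potato with both targets exact would need a negative amount; discard.
broccoli + kale: the both-tight solution has a negative serving — not a feasible corner.
broccoli + sweet potato: the both-tight solution has a negative serving — not a feasible corner.
kale + sweet potato: the both-tight solution has a negative serving — not a feasible corner.
So the least-cost plan costs $1.47.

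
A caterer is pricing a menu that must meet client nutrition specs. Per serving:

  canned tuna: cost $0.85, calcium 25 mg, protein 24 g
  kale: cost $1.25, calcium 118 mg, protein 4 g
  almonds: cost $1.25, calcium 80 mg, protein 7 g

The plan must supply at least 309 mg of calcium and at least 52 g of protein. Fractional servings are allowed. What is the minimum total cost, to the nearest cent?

Check every corner: each single food scaled to meet both minima, and each pair solved so both constraints bind.
canned tuna only: max(309/25, 52/24) = 12.36 servings → $10.51.
kale only: max(309/118, 52/4) = 13 servings → $16.25.
almonds only: max(309/80, 52/7) = 7.429 servings → $9.29.
canned tuna + kale with both tight: 1.794 servings and 2.239 servings → $4.32.
canned tuna + almonds with both tight: 1.144 servings and 3.505 servings → $5.35.
kale + almonds with both targets exact would need a negative amount; discard.
The minimum over all feasible corners is $4.32.

$4.32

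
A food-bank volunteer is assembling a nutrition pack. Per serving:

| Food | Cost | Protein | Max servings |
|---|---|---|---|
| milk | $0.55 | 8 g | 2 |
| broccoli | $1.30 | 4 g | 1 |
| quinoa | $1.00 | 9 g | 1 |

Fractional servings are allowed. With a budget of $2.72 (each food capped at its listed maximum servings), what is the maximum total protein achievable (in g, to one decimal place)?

Protein per dollar: milk 14.55, quinoa 9, broccoli 3.077.
Take 2 servings of milk: spends $1.10, +16.0 g protein (running total 16.0 g).
Take 1 serving of quinoa: spends $1.00, +9.0 g protein (running total 25.0 g).
Take 0.4769 servings of broccoli: spends $0.62, +1.9 g protein (running total 26.9 g).
Greedy by best ratio exhausts the cost allowance optimally: 26.9 g.

26.9 g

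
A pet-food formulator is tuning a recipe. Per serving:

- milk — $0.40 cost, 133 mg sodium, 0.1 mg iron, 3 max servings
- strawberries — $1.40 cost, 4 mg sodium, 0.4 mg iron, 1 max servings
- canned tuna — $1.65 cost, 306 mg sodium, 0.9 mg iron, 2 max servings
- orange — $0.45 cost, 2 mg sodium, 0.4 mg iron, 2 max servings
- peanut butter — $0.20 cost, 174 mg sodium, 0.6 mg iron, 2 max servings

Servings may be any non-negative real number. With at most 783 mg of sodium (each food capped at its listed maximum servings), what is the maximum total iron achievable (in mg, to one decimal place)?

3.7 mg

Iron per mg sodium: orange 0.2, strawberries 0.1, peanut butter 0.003448, canned tuna 0.002941, milk 0.0007519.
Take 2 servings of orange: uses 4 mg sodium, +0.8 mg iron (running total 0.8 mg).
Take 1 serving of strawberries: uses 4 mg sodium, +0.4 mg iron (running total 1.2 mg).
Take 2 servings of peanut butter: uses 348 mg sodium, +1.2 mg iron (running total 2.4 mg).
Take 1.395 servings of canned tuna: uses 427 mg sodium, +1.3 mg iron (running total 3.7 mg).
Filling greedily by iron-per-mg sodium is optimal for one linear limit, giving 3.7 mg.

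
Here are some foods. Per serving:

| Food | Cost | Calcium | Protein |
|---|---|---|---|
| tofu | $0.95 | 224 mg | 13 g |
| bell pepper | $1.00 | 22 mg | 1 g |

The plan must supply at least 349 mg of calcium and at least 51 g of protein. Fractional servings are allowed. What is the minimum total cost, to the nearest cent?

$3.73

With two linear requirements the optimum uses one or two foods; enumerate the corners.
tofu only: max(349/224, 51/13) = 3.923 servings → $3.73.
bell pepper only: max(349/22, 51/1) = 51 servings → $51.00.
tofu + bell pepper: the both-tight solution has a negative serving — not a feasible corner.
The minimum over all feasible corners is $3.73.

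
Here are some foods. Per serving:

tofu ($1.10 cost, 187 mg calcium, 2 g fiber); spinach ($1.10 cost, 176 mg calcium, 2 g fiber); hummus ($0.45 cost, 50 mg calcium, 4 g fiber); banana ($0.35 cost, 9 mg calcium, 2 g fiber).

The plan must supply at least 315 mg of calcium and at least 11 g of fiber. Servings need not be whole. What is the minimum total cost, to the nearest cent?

Compare the cost at each extreme point of the feasible region.
tofu only: max(315/187, 11/2) = 5.5 servings → $6.05.
spinach only: max(315/176, 11/2) = 5.5 servings → $6.05.
hummus only: max(315/50, 11/4) = 6.3 servings → $2.83.
banana only: max(315/9, 11/2) = 35 servings → $12.25.
tofu + spinach: the both-tight solution has a negative serving — not a feasible corner.
tofu + hummus with both tight: 1.096 servings and 2.202 servings → $2.20.
tofu + banana with both tight: 1.492 servings and 4.008 servings → $3.04.
spinach + hummus with both tight: 1.175 servings and 2.162 servings → $2.27.
spinach + banana with both tight: 1.59 servings and 3.91 servings → $3.12.
hummus + banana with both targets exact would need a negative amount; discard.
The minimum over all feasible corners is $2.20.

$2.20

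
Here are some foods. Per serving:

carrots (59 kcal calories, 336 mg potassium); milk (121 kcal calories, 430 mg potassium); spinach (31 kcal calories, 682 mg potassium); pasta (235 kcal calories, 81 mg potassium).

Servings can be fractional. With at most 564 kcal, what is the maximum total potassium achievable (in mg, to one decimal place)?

12408.0 mg

Potassium per kcal: spinach 22, carrots 5.695, milk 3.554, pasta 0.3447.
With no serving limits, spend the whole calories allowance on spinach: 564 kcal / 31 kcal × 682 mg = 12408.0 mg.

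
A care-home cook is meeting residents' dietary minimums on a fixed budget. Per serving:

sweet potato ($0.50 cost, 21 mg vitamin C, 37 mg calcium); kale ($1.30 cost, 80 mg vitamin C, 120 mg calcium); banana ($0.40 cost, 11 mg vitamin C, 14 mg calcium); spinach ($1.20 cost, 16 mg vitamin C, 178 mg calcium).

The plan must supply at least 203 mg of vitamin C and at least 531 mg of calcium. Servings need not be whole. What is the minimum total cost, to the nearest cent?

$4.68

sweet potato only: max(203/21, 531/37) = 14.35 servings → $7.18.
kale only: max(203/80, 531/120) = 4.425 servings → $5.75.
banana only: max(203/11, 531/14) = 37.93 servings → $15.17.
spinach only: max(203/16, 531/178) = 12.69 servings → $15.22.
sweet potato + kale: intersection lies outside the first quadrant.
sweet potato + banana: the both-tight solution has a negative serving — not a feasible corner.
sweet potato + spinach with both tight: 8.785 servings and 1.157 servings → $5.78.
kale + banana: intersection lies outside the first quadrant.
kale + spinach with both tight: 2.243 servings and 1.471 servings → $4.68.
banana + spinach with both tight: 15.94 servings and 1.73 servings → $8.45.
So the least-cost plan costs $4.68.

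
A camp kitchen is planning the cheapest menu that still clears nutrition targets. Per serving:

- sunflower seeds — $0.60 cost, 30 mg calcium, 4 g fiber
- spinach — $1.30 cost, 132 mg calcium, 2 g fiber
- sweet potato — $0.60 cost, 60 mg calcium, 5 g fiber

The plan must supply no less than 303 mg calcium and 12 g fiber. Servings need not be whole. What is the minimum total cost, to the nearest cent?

sunflower seeds only: max(303/30, 12/4) = 10.1 servings → $6.06.
spinach only: max(303/132, 12/2) = 6 servings → $7.80.
sweet potato only: max(303/60, 12/5) = 5.05 servings → $3.03.
sunflower seeds + spinach with both tight: 2.09 servings and 1.821 servings → $3.62.
sunflower seeds + sweet potato with both targets exact would need a negative amount; discard.
spinach + sweet potato with both tight: 1.472 servings and 1.811 servings → $3.00.
So the least-cost plan costs $3.00.

$3.00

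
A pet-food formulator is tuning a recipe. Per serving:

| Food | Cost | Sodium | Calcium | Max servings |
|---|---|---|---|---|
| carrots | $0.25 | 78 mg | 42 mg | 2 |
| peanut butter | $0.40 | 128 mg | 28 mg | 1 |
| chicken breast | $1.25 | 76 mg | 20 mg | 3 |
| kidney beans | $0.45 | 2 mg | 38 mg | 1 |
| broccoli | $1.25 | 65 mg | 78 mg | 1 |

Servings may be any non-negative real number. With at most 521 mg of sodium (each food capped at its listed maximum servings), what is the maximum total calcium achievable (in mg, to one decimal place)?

Calcium per mg sodium: kidney beans 19, broccoli 1.2, carrots 0.5385, chicken breast 0.2632, peanut butter 0.2188.
Take 1 serving of kidney beans: uses 2 mg sodium, +38.0 mg calcium (running total 38.0 mg).
Take 1 serving of broccoli: uses 65 mg sodium, +78.0 mg calcium (running total 116.0 mg).
Take 2 servings of carrots: uses 156 mg sodium, +84.0 mg calcium (running total 200.0 mg).
Take 3 servings of chicken breast: uses 228 mg sodium, +60.0 mg calcium (running total 260.0 mg).
Take 0.5469 servings of peanut butter: uses 70 mg sodium, +15.3 mg calcium (running total 275.3 mg).
Filling greedily by calcium-per-mg sodium is optimal for one linear limit, giving 275.3 mg.

275.3 mg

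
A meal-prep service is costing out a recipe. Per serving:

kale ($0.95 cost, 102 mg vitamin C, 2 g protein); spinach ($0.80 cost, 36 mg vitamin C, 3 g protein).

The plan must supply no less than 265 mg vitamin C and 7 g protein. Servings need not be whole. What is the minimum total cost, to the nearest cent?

At the optimum either one food covers both requirements or two foods hit both targets exactly; no other combination can be cheaper.
kale only: max(265/102, 7/2) = 3.5 servings → $3.33.
spinach only: max(265/36, 7/3) = 7.361 servings → $5.89.
kale + spinach with both tight: 2.321 servings and 0.7863 servings → $2.83.
So the least-cost plan costs $2.83.

$2.83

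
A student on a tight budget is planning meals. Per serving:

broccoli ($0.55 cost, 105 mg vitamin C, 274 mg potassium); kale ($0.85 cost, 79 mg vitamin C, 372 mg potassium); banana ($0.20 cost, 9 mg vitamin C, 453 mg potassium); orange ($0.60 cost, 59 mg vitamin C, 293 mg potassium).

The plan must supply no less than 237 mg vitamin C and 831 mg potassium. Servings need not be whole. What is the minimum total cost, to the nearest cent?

$1.32

broccoli only: max(237/105, 831/274) = 3.033 servings → $1.67.
kale only: max(237/79, 831/372) = 3 servings → $2.55.
banana only: max(237/9, 831/453) = 26.33 servings → $5.27.
orange only: max(237/59, 831/293) = 4.017 servings → $2.41.
broccoli + kale with both tight: 1.293 servings and 1.282 servings → $1.80.
broccoli + banana with both tight: 2.215 servings and 0.4948 servings → $1.32.
broccoli + orange with both tight: 1.398 servings and 1.529 servings → $1.69.
kale + banana with both targets exact would need a negative amount; discard.
kale + orange: the both-tight solution has a negative serving — not a feasible corner.
banana + orange: the both-tight solution has a negative serving — not a feasible corner.
So the least-cost plan costs $1.32.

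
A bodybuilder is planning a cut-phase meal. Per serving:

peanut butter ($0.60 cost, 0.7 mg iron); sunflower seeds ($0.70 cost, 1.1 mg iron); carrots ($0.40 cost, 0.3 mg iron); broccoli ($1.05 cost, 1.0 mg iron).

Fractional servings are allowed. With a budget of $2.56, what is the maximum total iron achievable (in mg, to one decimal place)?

4.0 mg

Iron per dollar: sunflower seeds 1.571, peanut butter 1.167, broccoli 0.9524, carrots 0.75.
With no serving limits, spend the whole cost allowance on sunflower seeds: $2.56 / $0.70 × 1.1 mg = 4.0 mg.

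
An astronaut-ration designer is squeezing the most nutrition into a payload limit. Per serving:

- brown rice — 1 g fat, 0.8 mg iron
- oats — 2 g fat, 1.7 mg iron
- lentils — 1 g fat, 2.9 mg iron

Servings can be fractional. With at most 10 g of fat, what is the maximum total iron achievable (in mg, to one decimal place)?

Iron per g fat: lentils 2.9, oats 0.85, brown rice 0.8.
With no serving limits, spend the whole fat allowance on lentils: 10 g / 1 g × 2.9 mg = 29.0 mg.

29.0 mg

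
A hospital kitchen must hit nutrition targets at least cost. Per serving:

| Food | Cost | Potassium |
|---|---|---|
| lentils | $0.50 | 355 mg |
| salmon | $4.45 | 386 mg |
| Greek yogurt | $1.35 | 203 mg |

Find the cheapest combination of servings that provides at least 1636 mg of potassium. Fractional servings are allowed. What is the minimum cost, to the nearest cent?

$2.30

Cost per mg of potassium: lentils $0.0014, Greek yogurt $0.0067, salmon $0.0115.
With no serving limits, use only lentils: 1636 mg / 355 mg = 4.608 servings × $0.50 = $2.30.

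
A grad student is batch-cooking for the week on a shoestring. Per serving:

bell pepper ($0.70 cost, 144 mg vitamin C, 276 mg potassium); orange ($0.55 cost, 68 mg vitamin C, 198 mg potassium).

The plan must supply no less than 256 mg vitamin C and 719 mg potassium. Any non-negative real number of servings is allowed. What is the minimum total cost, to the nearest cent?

$1.82

This is a tiny linear program; its minimum lies at a vertex of the feasible set. List the vertices and price them.
bell pepper only: max(256/144, 719/276) = 2.605 servings → $1.82.
orange only: max(256/68, 719/198) = 3.765 servings → $2.07.
bell pepper + orange with both tight: 0.1843 servings and 3.374 servings → $1.98.
Cheapest feasible corner: $1.82.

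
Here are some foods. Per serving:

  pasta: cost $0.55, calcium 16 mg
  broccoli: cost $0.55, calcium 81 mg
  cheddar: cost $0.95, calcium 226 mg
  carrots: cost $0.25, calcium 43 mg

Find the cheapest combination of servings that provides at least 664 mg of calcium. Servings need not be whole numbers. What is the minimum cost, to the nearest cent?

Cost per mg of calcium: cheddar $0.0042, carrots $0.0058, broccoli $0.0068, pasta $0.0344.
With no serving limits, use only cheddar: 664 mg / 226 mg = 2.938 servings × $0.95 = $2.79.

$2.79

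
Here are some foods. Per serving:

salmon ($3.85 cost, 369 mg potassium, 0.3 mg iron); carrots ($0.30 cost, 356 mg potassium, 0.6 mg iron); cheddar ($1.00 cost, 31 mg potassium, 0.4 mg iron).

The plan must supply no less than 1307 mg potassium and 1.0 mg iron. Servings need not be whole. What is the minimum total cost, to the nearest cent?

For a min-cost LP with two ≥-constraints, a basic feasible solution has at most two positive variables.
salmon only: max(1307/369, 1.0/0.3) = 3.542 servings → $13.64.
carrots only: max(1307/356, 1.0/0.6) = 3.671 servings → $1.10.
cheddar only: max(1307/31, 1.0/0.4) = 42.16 servings → $42.16.
salmon + carrots with both targets exact would need a negative amount; discard.
salmon + cheddar: intersection lies outside the first quadrant.
carrots + cheddar: the both-tight solution has a negative serving — not a feasible corner.
The minimum over all feasible corners is $1.10.

$1.10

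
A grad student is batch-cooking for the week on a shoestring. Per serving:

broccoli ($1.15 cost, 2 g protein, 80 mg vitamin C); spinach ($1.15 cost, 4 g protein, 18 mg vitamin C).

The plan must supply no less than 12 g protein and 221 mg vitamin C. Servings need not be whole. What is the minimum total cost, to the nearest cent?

At the optimum either one food covers both requirements or two foods hit both targets exactly; no other combination can be cheaper.
broccoli only: max(12/2, 221/80) = 6 servings → $6.90.
spinach only: max(12/4, 221/18) = 12.28 servings → $14.12.
broccoli + spinach with both tight: 2.352 servings and 1.824 servings → $4.80.
Cheapest feasible corner: $4.80.

$4.80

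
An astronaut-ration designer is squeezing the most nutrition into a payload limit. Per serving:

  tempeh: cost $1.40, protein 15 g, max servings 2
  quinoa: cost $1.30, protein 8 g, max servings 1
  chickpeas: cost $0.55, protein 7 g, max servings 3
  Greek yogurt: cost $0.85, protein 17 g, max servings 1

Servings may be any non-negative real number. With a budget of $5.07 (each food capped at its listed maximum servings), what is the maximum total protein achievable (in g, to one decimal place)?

65.5 g

Protein per dollar: Greek yogurt 20, chickpeas 12.73, tempeh 10.71, quinoa 6.154.
Take 1 serving of Greek yogurt: spends $0.85, +17.0 g protein (running total 17.0 g).
Take 3 servings of chickpeas: spends $1.65, +21.0 g protein (running total 38.0 g).
Take 1.836 servings of tempeh: spends $2.57, +27.5 g protein (running total 65.5 g).
Filling greedily by protein-per-dollar is optimal for one linear limit, giving 65.5 g.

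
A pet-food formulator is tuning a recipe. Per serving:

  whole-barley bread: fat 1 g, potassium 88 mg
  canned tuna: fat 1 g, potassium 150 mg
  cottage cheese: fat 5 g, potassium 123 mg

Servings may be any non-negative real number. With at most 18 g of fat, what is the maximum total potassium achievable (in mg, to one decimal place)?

Potassium per g fat: canned tuna 150, whole-barley bread 88, cottage cheese 24.6.
With no serving limits, spend the whole fat allowance on canned tuna: 18 g / 1 g × 150 mg = 2700.0 mg.

2700.0 mg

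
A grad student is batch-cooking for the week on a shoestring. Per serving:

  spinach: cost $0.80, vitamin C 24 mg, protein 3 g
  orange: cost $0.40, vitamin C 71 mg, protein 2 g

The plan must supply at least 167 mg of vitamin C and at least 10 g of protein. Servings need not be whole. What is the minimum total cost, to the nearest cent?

spinach only: max(167/24, 10/3) = 6.958 servings → $5.57.
orange only: max(167/71, 10/2) = 5 servings → $2.00.
spinach + orange with both tight: 2.279 servings and 1.582 servings → $2.46.
Cheapest feasible corner: $2.00.

$2.00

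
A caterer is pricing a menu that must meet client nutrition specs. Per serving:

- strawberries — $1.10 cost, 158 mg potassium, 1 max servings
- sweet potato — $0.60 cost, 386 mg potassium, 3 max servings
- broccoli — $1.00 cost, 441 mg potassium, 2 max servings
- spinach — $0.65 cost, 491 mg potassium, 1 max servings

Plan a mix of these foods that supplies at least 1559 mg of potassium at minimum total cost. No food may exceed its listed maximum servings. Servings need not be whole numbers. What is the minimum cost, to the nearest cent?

$2.31

Cost per mg of potassium: spinach $0.0013, sweet potato $0.0016, broccoli $0.0023, strawberries $0.0070.
Take 1 serving of spinach: +491.0 mg potassium for $0.65 (total $0.65, still need 1068.0 mg).
Take 2.767 servings of sweet potato: +1068.0 mg potassium for $1.66 (total $2.31, still need 0.0 mg).
Filling from the cheapest source first is optimal under one linear minimum: $2.31.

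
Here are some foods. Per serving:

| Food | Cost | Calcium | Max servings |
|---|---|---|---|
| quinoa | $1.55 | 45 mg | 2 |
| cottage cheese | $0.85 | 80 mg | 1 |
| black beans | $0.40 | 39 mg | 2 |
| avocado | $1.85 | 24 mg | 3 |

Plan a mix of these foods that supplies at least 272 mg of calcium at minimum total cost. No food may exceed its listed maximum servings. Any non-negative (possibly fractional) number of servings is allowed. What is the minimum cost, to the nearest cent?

Cost per mg of calcium: black beans $0.0103, cottage cheese $0.0106, quinoa $0.0344, avocado $0.0771.
Take 2 servings of black beans: +78.0 mg calcium for $0.80 (total $0.80, still need 194.0 mg).
Take 1 serving of cottage cheese: +80.0 mg calcium for $0.85 (total $1.65, still need 114.0 mg).
Take 2 servings of quinoa: +90.0 mg calcium for $3.10 (total $4.75, still need 24.0 mg).
Take 1 serving of avocado: +24.0 mg calcium for $1.85 (total $6.60, still need 0.0 mg).
Filling from the cheapest source first is optimal under one linear minimum: $6.60.

$6.60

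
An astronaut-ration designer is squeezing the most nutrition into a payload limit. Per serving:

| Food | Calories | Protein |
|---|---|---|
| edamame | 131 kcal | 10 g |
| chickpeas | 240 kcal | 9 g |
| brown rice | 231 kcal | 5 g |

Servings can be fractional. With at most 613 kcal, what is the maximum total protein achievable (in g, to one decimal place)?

Protein per kcal: edamame 0.07634, chickpeas 0.0375, brown rice 0.02165.
With no serving limits, spend the whole calories allowance on edamame: 613 kcal / 131 kcal × 10 g = 46.8 g.

46.8 g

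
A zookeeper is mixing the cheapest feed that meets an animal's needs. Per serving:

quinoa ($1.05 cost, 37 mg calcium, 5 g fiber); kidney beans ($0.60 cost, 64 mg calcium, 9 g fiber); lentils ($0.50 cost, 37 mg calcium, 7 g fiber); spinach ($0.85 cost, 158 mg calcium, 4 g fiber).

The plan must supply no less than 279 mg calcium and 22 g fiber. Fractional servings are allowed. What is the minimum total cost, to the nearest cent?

$2.02

Two binding constraints pin down two serving amounts, so the optimal mix uses at most two foods. The candidates are each food alone (scaled to the tighter of calcium/fiber) and each pair with both constraints tight.
quinoa only: max(279/37, 22/5) = 7.541 servings → $7.92.
kidney beans only: max(279/64, 22/9) = 4.359 servings → $2.62.
lentils only: max(279/37, 22/7) = 7.541 servings → $3.77.
spinach only: max(279/158, 22/4) = 5.5 servings → $4.67.
quinoa + kidney beans with both targets exact would need a negative amount; discard.
quinoa + lentils: the both-tight solution has a negative serving — not a feasible corner.
quinoa + spinach with both tight: 3.676 servings and 0.905 servings → $4.63.
kidney beans + lentils: the both-tight solution has a negative serving — not a feasible corner.
kidney beans + spinach with both tight: 2.024 servings and 0.946 servings → $2.02.
lentils + spinach with both tight: 2.463 servings and 1.189 servings → $2.24.
So the least-cost plan costs $2.02.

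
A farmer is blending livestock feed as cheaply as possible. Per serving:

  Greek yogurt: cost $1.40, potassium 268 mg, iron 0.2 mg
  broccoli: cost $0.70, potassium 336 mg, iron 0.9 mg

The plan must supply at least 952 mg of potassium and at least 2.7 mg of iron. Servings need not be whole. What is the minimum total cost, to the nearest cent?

The cheapest plan sits at a corner of the feasible region — with two constraints it uses at most two foods.
Greek yogurt only: max(952/268, 2.7/0.2) = 13.5 servings → $18.90.
broccoli only: max(952/336, 2.7/0.9) = 3 servings → $2.10.
Greek yogurt + broccoli: the both-tight solution has a negative serving — not a feasible corner.
So the least-cost plan costs $2.10.

$2.10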